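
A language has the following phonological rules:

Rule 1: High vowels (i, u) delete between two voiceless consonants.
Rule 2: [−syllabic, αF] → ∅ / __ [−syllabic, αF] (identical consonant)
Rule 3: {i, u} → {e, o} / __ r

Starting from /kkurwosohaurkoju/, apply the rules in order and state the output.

Rule 1 (high vowel syncope): no segment meets the environment; /kkurwosohaurkoju/ is unchanged.
Rule 2 (degemination): /kk/ is a geminate; the first /k/ deletes. /kkurwosohaurkoju/ → kurwosohaurkoju.
Rule 3 (pre-rhotic lowering): /u/ is a high vowel immediately before /r/, so it lowers to [o]. /u/ is a high vowel immediately before /r/, so it lowers to [o]. /kurwosohaurkoju/ → korwosohaorkoju.

korwosohaorkoju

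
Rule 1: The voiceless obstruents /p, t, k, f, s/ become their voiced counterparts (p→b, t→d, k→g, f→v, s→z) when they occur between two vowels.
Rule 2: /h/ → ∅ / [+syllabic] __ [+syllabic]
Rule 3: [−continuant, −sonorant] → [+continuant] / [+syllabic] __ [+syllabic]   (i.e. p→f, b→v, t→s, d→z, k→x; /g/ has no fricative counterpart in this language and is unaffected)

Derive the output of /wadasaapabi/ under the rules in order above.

wazazaavavi

Rule 1 (intervocalic voicing): /s/ is a voiceless obstruent between vowels /a/ and /a/, so it voices to [z]. /p/ is a voiceless obstruent between vowels /a/ and /a/, so it voices to [b]. /wadasaapabi/ → wadazaababi.
Rule 2 (intervocalic h-deletion): no segment meets the environment; /wadazaababi/ is unchanged.
Rule 3 (intervocalic spirantization): /d/ is a stop between vowels /a/ and /a/, so it spirantizes to the fricative [z]. /b/ is a stop between vowels /a/ and /a/, so it spirantizes to the fricative [v]. /b/ is a stop between vowels /a/ and /i/, so it spirantizes to the fricative [v]. /wadazaababi/ → wazazaavavi.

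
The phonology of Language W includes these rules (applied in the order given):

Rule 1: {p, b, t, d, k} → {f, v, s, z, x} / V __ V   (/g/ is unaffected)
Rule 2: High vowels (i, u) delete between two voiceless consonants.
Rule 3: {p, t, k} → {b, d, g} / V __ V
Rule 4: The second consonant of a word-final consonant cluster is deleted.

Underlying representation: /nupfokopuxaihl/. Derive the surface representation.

nupfoxofxaih

Rule 1 (intervocalic spirantization): /k/ is a stop between vowels /o/ and /o/, so it spirantizes to the fricative [x]. /p/ is a stop between vowels /o/ and /u/, so it spirantizes to the fricative [f]. /nupfokopuxaihl/ → nupfoxofuxaihl.
Rule 2 (high vowel syncope): /u/ is a high vowel flanked by voiceless consonants /f/ and /x/, so it deletes. /nupfoxofuxaihl/ → nupfoxofxaihl.
Rule 3 (intervocalic voicing): no segment meets the environment; /nupfoxofxaihl/ is unchanged.
Rule 4 (final cluster simplification): /l/ is the second consonant of a word-final cluster /hl/, so it deletes. /nupfoxofxaihl/ → nupfoxofxaih.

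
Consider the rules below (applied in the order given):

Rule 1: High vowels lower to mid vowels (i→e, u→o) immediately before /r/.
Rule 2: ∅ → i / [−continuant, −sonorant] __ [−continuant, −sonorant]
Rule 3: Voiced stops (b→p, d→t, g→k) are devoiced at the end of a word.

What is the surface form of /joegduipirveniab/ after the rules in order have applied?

Rule 1 (pre-rhotic lowering): /i/ is a high vowel immediately before /r/, so it lowers to [e]. /joegduipirveniab/ → joegduiperveniab.
Rule 2 (stop-cluster i-epenthesis): /g/ and /d/ form a stop–stop cluster, so [i] is inserted between them. /joegduiperveniab/ → joegiduiperveniab.
Rule 3 (final devoicing): /b/ is a voiced stop in word-final position, so it devoices to [p]. /joegiduiperveniab/ → joegiduiperveniap.

joegiduiperveniap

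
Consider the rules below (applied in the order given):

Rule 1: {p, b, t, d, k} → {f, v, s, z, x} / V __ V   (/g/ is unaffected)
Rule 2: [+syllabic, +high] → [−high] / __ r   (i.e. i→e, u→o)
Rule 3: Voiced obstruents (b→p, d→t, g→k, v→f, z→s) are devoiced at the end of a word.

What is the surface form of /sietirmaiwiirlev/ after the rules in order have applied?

siesermaiwierlef

Rule 1 (intervocalic spirantization): /t/ is a stop between vowels /e/ and /i/, so it spirantizes to the fricative [s]. /sietirmaiwiirlev/ → siesirmaiwiirlev.
Rule 2 (pre-rhotic lowering): /i/ is a high vowel immediately before /r/, so it lowers to [e]. /i/ is a high vowel immediately before /r/, so it lowers to [e]. /siesirmaiwiirlev/ → siesermaiwierlev.
Rule 3 (final devoicing): /v/ is a voiced obstruent in word-final position, so it devoices to [f]. /siesermaiwierlev/ → siesermaiwierlef.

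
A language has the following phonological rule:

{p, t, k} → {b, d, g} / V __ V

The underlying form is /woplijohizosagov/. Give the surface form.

No segment of /woplijohizosagov/ meets the structural description of the rule, so the form surfaces unchanged.

woplijohizosagov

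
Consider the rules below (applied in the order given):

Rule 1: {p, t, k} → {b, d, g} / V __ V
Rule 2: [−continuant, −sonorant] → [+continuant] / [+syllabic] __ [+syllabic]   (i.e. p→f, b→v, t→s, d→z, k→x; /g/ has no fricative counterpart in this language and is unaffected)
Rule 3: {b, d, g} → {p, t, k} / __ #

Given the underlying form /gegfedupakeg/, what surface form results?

gegfezuvagek

Rule 1 (intervocalic voicing): /p/ is a voiceless stop between vowels /u/ and /a/, so it voices to [b]. /k/ is a voiceless stop between vowels /a/ and /e/, so it voices to [g]. /gegfedupakeg/ → gegfedubageg.
Rule 2 (intervocalic spirantization): /d/ is a stop between vowels /e/ and /u/, so it spirantizes to the fricative [z]. /b/ is a stop between vowels /u/ and /a/, so it spirantizes to the fricative [v]. /gegfedubageg/ → gegfezuvageg.
Rule 3 (final devoicing): /g/ is a voiced stop in word-final position, so it devoices to [k]. /gegfezuvageg/ → gegfezuvagek.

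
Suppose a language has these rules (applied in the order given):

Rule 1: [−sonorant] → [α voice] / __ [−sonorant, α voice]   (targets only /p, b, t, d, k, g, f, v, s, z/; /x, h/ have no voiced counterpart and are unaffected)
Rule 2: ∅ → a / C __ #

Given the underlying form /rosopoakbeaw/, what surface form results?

rosopoagbeawa

Rule 1 (regressive voicing assimilation): /k/ precedes the voiced obstruent /b/, so it voices to [g] by assimilation. /rosopoakbeaw/ → rosopoagbeaw.
Rule 2 (final a-epenthesis): the form ends in the consonant /w/, so [a] is inserted word-finally. /rosopoagbeaw/ → rosopoagbeawa.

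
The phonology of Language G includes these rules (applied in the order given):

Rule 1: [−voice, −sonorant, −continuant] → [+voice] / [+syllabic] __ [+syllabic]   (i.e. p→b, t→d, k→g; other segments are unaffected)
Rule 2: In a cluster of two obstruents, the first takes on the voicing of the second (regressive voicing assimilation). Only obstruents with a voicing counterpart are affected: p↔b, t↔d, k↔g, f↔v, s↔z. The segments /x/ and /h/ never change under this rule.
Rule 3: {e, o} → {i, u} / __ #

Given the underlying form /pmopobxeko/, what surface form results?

pmobopxegu

Rule 1 (intervocalic voicing): /p/ is a voiceless stop between vowels /o/ and /o/, so it voices to [b]. /k/ is a voiceless stop between vowels /e/ and /o/, so it voices to [g]. /pmopobxeko/ → pmobobxego.
Rule 2 (regressive voicing assimilation): /b/ precedes the voiceless obstruent /x/, so it devoices to [p] by assimilation. /pmobobxego/ → pmobopxego.
Rule 3 (final vowel raising): /o/ is a mid vowel in word-final position, so it raises to [u]. /pmobopxego/ → pmobopxegu.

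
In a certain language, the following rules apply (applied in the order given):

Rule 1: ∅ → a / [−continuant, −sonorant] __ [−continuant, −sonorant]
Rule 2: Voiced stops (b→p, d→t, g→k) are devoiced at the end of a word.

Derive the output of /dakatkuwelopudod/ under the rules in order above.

Rule 1 (stop-cluster a-epenthesis): /t/ and /k/ form a stop–stop cluster, so [a] is inserted between them. /dakatkuwelopudod/ → dakatakuwelopudod.
Rule 2 (final devoicing): /d/ is a voiced stop in word-final position, so it devoices to [t]. /dakatakuwelopudod/ → dakatakuwelopudot.

dakatakuwelopudot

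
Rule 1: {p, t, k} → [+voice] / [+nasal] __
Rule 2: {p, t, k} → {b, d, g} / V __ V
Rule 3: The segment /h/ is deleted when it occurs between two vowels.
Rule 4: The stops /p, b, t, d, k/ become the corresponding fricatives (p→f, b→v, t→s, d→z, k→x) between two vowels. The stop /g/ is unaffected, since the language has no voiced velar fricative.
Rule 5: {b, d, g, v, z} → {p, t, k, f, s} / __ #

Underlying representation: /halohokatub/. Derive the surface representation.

Rule 1 (post-nasal voicing): no segment meets the environment; /halohokatub/ is unchanged.
Rule 2 (intervocalic voicing): /k/ is a voiceless stop between vowels /o/ and /a/, so it voices to [g]. /t/ is a voiceless stop between vowels /a/ and /u/, so it voices to [d]. /halohokatub/ → halohogadub.
Rule 3 (intervocalic h-deletion): /h/ occurs between vowels /o/ and /o/, so it deletes. /halohogadub/ → haloogadub.
Rule 4 (intervocalic spirantization): /d/ is a stop between vowels /a/ and /u/, so it spirantizes to the fricative [z]. /haloogadub/ → haloogazub.
Rule 5 (final devoicing): /b/ is a voiced obstruent in word-final position, so it devoices to [p]. /haloogazub/ → haloogazup.

haloogazup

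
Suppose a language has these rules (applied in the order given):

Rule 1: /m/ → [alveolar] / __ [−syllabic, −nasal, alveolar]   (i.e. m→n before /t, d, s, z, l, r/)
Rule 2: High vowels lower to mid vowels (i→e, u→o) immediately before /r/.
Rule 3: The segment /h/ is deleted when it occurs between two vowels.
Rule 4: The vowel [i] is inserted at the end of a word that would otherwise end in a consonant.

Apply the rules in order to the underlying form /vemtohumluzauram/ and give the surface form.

ventounluzaorami

Rule 1 (nasal place assimilation): /m/ precedes the alveolar consonant /t/, so it assimilates in place to [n]. /m/ precedes the alveolar consonant /l/, so it assimilates in place to [n]. /vemtohumluzauram/ → ventohunluzauram.
Rule 2 (pre-rhotic lowering): /u/ is a high vowel immediately before /r/, so it lowers to [o]. /ventohunluzauram/ → ventohunluzaoram.
Rule 3 (intervocalic h-deletion): /h/ occurs between vowels /o/ and /u/, so it deletes. /ventohunluzaoram/ → ventounluzaoram.
Rule 4 (final i-epenthesis): the form ends in the consonant /m/, so [i] is inserted word-finally. /ventounluzaoram/ → ventounluzaorami.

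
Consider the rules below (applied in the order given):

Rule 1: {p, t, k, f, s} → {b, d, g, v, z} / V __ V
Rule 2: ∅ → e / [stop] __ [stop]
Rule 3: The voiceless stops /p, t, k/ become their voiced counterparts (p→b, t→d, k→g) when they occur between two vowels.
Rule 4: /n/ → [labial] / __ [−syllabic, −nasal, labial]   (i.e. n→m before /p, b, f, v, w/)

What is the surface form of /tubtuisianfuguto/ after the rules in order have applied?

Rule 1 (intervocalic voicing): /s/ is a voiceless obstruent between vowels /i/ and /i/, so it voices to [z]. /t/ is a voiceless obstruent between vowels /u/ and /o/, so it voices to [d]. /tubtuisianfuguto/ → tubtuizianfugudo.
Rule 2 (stop-cluster e-epenthesis): /b/ and /t/ form a stop–stop cluster, so [e] is inserted between them. /tubtuizianfugudo/ → tubetuizianfugudo.
Rule 3 (intervocalic voicing): /t/ is a voiceless stop between vowels /e/ and /u/, so it voices to [d]. /tubetuizianfugudo/ → tubeduizianfugudo.
Rule 4 (nasal place assimilation): /n/ precedes the labial consonant /f/, so it assimilates in place to [m]. /tubeduizianfugudo/ → tubeduiziamfugudo.

tubeduiziamfugudo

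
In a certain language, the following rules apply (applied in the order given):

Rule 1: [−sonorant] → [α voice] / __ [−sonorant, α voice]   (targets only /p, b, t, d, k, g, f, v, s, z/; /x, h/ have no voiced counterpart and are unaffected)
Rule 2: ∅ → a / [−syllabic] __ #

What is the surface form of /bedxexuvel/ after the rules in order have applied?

betxexuvela

Rule 1 (regressive voicing assimilation): /d/ precedes the voiceless obstruent /x/, so it devoices to [t] by assimilation. /bedxexuvel/ → betxexuvel.
Rule 2 (final a-epenthesis): the form ends in the consonant /l/, so [a] is inserted word-finally. /betxexuvel/ → betxexuvela.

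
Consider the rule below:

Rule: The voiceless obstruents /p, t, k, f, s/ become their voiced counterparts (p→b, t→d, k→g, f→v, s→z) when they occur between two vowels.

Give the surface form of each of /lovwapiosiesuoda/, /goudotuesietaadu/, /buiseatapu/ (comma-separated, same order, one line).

lovwabioziezuoda, goudodueziedaadu, buizeadabu

/lovwapiosiesuoda/: /p/ is a voiceless obstruent between vowels /a/ and /i/, so it voices to [b]. /s/ is a voiceless obstruent between vowels /o/ and /i/, so it voices to [z]. /s/ is a voiceless obstruent between vowels /e/ and /u/, so it voices to [z]. → [lovwabioziezuoda].
/goudotuesietaadu/: /t/ is a voiceless obstruent between vowels /o/ and /u/, so it voices to [d]. /s/ is a voiceless obstruent between vowels /e/ and /i/, so it voices to [z]. /t/ is a voiceless obstruent between vowels /e/ and /a/, so it voices to [d]. → [goudodueziedaadu].
/buiseatapu/: /s/ is a voiceless obstruent between vowels /i/ and /e/, so it voices to [z]. /t/ is a voiceless obstruent between vowels /a/ and /a/, so it voices to [d]. /p/ is a voiceless obstruent between vowels /a/ and /u/, so it voices to [b]. → [buizeadabu].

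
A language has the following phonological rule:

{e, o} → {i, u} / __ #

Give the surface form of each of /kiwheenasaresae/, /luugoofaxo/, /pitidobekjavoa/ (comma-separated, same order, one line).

kiwheenasaresai, luugoofaxu, pitidobekjavoa

/kiwheenasaresae/: /e/ is a mid vowel in word-final position, so it raises to [i]. → [kiwheenasaresai].
/luugoofaxo/: /o/ is a mid vowel in word-final position, so it raises to [u]. → [luugoofaxu].
/pitidobekjavoa/: the rule's environment is not met; surfaces unchanged as [pitidobekjavoa].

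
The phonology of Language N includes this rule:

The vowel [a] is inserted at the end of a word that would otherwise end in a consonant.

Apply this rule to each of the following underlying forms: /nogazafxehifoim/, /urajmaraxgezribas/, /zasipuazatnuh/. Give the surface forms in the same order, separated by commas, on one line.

nogazafxehifoima, urajmaraxgezribasa, zasipuazatnuha

/nogazafxehifoim/: the form ends in the consonant /m/, so [a] is inserted word-finally. → [nogazafxehifoima].
/urajmaraxgezribas/: the form ends in the consonant /s/, so [a] is inserted word-finally. → [urajmaraxgezribasa].
/zasipuazatnuh/: the form ends in the consonant /h/, so [a] is inserted word-finally. → [zasipuazatnuha].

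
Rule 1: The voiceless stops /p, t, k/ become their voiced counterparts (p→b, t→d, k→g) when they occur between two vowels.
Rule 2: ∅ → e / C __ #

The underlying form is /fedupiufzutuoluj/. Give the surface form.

fedubiufzuduoluje

Rule 1 (intervocalic voicing): /p/ is a voiceless stop between vowels /u/ and /i/, so it voices to [b]. /t/ is a voiceless stop between vowels /u/ and /u/, so it voices to [d]. /fedupiufzutuoluj/ → fedubiufzuduoluj.
Rule 2 (final e-epenthesis): the form ends in the consonant /j/, so [e] is inserted word-finally. /fedubiufzuduoluj/ → fedubiufzuduoluje.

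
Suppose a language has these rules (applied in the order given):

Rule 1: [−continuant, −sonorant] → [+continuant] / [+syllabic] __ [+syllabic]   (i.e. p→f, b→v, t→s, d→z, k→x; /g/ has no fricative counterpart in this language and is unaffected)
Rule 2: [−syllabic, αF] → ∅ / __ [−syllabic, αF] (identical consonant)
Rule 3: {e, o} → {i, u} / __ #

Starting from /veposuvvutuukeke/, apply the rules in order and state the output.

Rule 1 (intervocalic spirantization): /p/ is a stop between vowels /e/ and /o/, so it spirantizes to the fricative [f]. /t/ is a stop between vowels /u/ and /u/, so it spirantizes to the fricative [s]. /k/ is a stop between vowels /u/ and /e/, so it spirantizes to the fricative [x]. /k/ is a stop between vowels /e/ and /e/, so it spirantizes to the fricative [x]. /veposuvvutuukeke/ → vefosuvvusuuxexe.
Rule 2 (degemination): /vv/ is a geminate; the first /v/ deletes. /vefosuvvusuuxexe/ → vefosuvusuuxexe.
Rule 3 (final vowel raising): /e/ is a mid vowel in word-final position, so it raises to [i]. /vefosuvusuuxexe/ → vefosuvusuuxexi.

vefosuvusuuxexi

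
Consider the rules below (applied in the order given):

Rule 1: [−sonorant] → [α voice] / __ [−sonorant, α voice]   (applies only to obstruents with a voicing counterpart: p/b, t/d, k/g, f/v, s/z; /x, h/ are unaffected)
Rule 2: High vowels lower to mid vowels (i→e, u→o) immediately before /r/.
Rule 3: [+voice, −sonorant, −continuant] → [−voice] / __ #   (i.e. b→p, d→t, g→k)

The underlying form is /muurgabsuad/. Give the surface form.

Rule 1 (regressive voicing assimilation): /b/ precedes the voiceless obstruent /s/, so it devoices to [p] by assimilation. /muurgabsuad/ → muurgapsuad.
Rule 2 (pre-rhotic lowering): /u/ is a high vowel immediately before /r/, so it lowers to [o]. /muurgapsuad/ → muorgapsuad.
Rule 3 (final devoicing): /d/ is a voiced stop in word-final position, so it devoices to [t]. /muorgapsuad/ → muorgapsuat.

muorgapsuat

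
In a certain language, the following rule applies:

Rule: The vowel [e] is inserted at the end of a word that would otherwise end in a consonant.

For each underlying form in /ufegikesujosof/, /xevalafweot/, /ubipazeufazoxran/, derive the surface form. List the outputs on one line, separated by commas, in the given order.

/ufegikesujosof/: the form ends in the consonant /f/, so [e] is inserted word-finally. → [ufegikesujosofe].
/xevalafweot/: the form ends in the consonant /t/, so [e] is inserted word-finally. → [xevalafweote].
/ubipazeufazoxran/: the form ends in the consonant /n/, so [e] is inserted word-finally. → [ubipazeufazoxrane].

ufegikesujosofe, xevalafweote, ubipazeufazoxrane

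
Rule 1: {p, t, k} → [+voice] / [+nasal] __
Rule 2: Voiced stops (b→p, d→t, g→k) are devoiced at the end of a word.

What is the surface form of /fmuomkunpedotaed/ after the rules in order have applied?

fmuomgunbedotaet

Rule 1 (post-nasal voicing): /k/ is a voiceless stop immediately after the nasal /m/, so it voices to [g]. /p/ is a voiceless stop immediately after the nasal /n/, so it voices to [b]. /fmuomkunpedotaed/ → fmuomgunbedotaed.
Rule 2 (final devoicing): /d/ is a voiced stop in word-final position, so it devoices to [t]. /fmuomgunbedotaed/ → fmuomgunbedotaet.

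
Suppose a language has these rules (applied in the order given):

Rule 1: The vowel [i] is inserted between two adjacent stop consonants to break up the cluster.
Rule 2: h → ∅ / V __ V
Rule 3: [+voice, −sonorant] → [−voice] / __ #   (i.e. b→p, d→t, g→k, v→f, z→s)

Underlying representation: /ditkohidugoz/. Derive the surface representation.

ditikoidugos

Rule 1 (stop-cluster i-epenthesis): /t/ and /k/ form a stop–stop cluster, so [i] is inserted between them. /ditkohidugoz/ → ditikohidugoz.
Rule 2 (intervocalic h-deletion): /h/ occurs between vowels /o/ and /i/, so it deletes. /ditikohidugoz/ → ditikoidugoz.
Rule 3 (final devoicing): /z/ is a voiced obstruent in word-final position, so it devoices to [s]. /ditikoidugoz/ → ditikoidugos.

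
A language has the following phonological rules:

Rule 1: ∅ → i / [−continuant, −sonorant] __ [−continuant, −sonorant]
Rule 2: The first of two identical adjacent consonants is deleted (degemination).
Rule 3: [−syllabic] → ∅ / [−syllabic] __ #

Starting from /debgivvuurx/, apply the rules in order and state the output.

debigivuur

Rule 1 (stop-cluster i-epenthesis): /b/ and /g/ form a stop–stop cluster, so [i] is inserted between them. /debgivvuurx/ → debigivvuurx.
Rule 2 (degemination): /vv/ is a geminate; the first /v/ deletes. /debigivvuurx/ → debigivuurx.
Rule 3 (final cluster simplification): /x/ is the second consonant of a word-final cluster /rx/, so it deletes. /debigivuurx/ → debigivuur.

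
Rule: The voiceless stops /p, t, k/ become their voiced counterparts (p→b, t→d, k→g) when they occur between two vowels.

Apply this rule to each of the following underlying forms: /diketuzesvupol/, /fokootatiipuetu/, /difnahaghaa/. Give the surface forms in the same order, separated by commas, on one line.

digeduzesvubol, fogoodadiibuedu, difnahaghaa

/diketuzesvupol/: /k/ is a voiceless stop between vowels /i/ and /e/, so it voices to [g]. /t/ is a voiceless stop between vowels /e/ and /u/, so it voices to [d]. /p/ is a voiceless stop between vowels /u/ and /o/, so it voices to [b]. → [digeduzesvubol].
/fokootatiipuetu/: /k/ is a voiceless stop between vowels /o/ and /o/, so it voices to [g]. /t/ is a voiceless stop between vowels /o/ and /a/, so it voices to [d]. /t/ is a voiceless stop between vowels /a/ and /i/, so it voices to [d]. /p/ is a voiceless stop between vowels /i/ and /u/, so it voices to [b]. /t/ is a voiceless stop between vowels /e/ and /u/, so it voices to [d]. → [fogoodadiibuedu].
/difnahaghaa/: the rule's environment is not met; surfaces unchanged as [difnahaghaa].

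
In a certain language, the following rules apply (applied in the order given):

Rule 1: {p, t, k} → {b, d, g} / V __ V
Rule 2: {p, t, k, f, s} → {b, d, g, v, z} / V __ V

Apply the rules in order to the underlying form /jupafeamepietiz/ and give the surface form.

jubaveamebiediz

Rule 1 (intervocalic voicing): /p/ is a voiceless stop between vowels /u/ and /a/, so it voices to [b]. /p/ is a voiceless stop between vowels /e/ and /i/, so it voices to [b]. /t/ is a voiceless stop between vowels /e/ and /i/, so it voices to [d]. /jupafeamepietiz/ → jubafeamebiediz.
Rule 2 (intervocalic voicing): /f/ is a voiceless obstruent between vowels /a/ and /e/, so it voices to [v]. /jubafeamebiediz/ → jubaveamebiediz.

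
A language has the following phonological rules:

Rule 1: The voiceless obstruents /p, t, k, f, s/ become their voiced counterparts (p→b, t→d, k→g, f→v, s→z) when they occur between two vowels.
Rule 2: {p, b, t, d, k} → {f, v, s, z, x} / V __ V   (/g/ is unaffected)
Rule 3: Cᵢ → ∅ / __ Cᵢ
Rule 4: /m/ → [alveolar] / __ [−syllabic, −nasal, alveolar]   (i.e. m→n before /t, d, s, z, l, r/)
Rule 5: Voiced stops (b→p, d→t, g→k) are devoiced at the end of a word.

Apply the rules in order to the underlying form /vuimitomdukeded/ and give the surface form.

Rule 1 (intervocalic voicing): /t/ is a voiceless obstruent between vowels /i/ and /o/, so it voices to [d]. /k/ is a voiceless obstruent between vowels /u/ and /e/, so it voices to [g]. /vuimitomdukeded/ → vuimidomdugeded.
Rule 2 (intervocalic spirantization): /d/ is a stop between vowels /i/ and /o/, so it spirantizes to the fricative [z]. /d/ is a stop between vowels /e/ and /e/, so it spirantizes to the fricative [z]. /vuimidomdugeded/ → vuimizomdugezed.
Rule 3 (degemination): no segment meets the environment; /vuimizomdugezed/ is unchanged.
Rule 4 (nasal place assimilation): /m/ precedes the alveolar consonant /d/, so it assimilates in place to [n]. /vuimizomdugezed/ → vuimizondugezed.
Rule 5 (final devoicing): /d/ is a voiced stop in word-final position, so it devoices to [t]. /vuimizondugezed/ → vuimizondugezet.

vuimizondugezet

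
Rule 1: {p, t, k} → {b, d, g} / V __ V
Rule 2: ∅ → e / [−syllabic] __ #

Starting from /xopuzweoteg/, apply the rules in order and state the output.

Rule 1 (intervocalic voicing): /p/ is a voiceless stop between vowels /o/ and /u/, so it voices to [b]. /t/ is a voiceless stop between vowels /o/ and /e/, so it voices to [d]. /xopuzweoteg/ → xobuzweodeg.
Rule 2 (final e-epenthesis): the form ends in the consonant /g/, so [e] is inserted word-finally. /xobuzweodeg/ → xobuzweodege.

xobuzweodege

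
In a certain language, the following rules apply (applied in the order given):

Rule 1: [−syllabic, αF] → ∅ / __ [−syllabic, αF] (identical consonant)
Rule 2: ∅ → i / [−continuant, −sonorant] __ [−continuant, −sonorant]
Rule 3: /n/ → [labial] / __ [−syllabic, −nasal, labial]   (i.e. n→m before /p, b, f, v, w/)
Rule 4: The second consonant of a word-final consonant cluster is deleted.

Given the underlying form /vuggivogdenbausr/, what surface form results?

Rule 1 (degemination): /gg/ is a geminate; the first /g/ deletes. /vuggivogdenbausr/ → vugivogdenbausr.
Rule 2 (stop-cluster i-epenthesis): /g/ and /d/ form a stop–stop cluster, so [i] is inserted between them. /vugivogdenbausr/ → vugivogidenbausr.
Rule 3 (nasal place assimilation): /n/ precedes the labial consonant /b/, so it assimilates in place to [m]. /vugivogidenbausr/ → vugivogidembausr.
Rule 4 (final cluster simplification): /r/ is the second consonant of a word-final cluster /sr/, so it deletes. /vugivogidembausr/ → vugivogidembaus.

vugivogidembaus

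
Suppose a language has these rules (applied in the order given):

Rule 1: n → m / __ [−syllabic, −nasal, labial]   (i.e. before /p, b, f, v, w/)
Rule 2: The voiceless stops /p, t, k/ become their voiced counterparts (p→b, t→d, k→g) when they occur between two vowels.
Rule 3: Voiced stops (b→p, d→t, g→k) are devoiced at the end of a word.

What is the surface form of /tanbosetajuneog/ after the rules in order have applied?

tambosedajuneok

Rule 1 (nasal place assimilation): /n/ precedes the labial consonant /b/, so it assimilates in place to [m]. /tanbosetajuneog/ → tambosetajuneog.
Rule 2 (intervocalic voicing): /t/ is a voiceless stop between vowels /e/ and /a/, so it voices to [d]. /tambosetajuneog/ → tambosedajuneog.
Rule 3 (final devoicing): /g/ is a voiced stop in word-final position, so it devoices to [k]. /tambosedajuneog/ → tambosedajuneok.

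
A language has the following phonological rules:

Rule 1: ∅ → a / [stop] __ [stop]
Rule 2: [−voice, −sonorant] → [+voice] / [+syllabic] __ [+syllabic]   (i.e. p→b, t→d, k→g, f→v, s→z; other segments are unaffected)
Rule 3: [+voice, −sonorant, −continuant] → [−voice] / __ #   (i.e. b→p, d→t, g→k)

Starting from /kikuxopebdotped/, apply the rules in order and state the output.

Rule 1 (stop-cluster a-epenthesis): /b/ and /d/ form a stop–stop cluster, so [a] is inserted between them. /t/ and /p/ form a stop–stop cluster, so [a] is inserted between them. /kikuxopebdotped/ → kikuxopebadotaped.
Rule 2 (intervocalic voicing): /k/ is a voiceless obstruent between vowels /i/ and /u/, so it voices to [g]. /p/ is a voiceless obstruent between vowels /o/ and /e/, so it voices to [b]. /t/ is a voiceless obstruent between vowels /o/ and /a/, so it voices to [d]. /p/ is a voiceless obstruent between vowels /a/ and /e/, so it voices to [b]. /kikuxopebadotaped/ → kiguxobebadodabed.
Rule 3 (final devoicing): /d/ is a voiced stop in word-final position, so it devoices to [t]. /kiguxobebadodabed/ → kiguxobebadodabet.

kiguxobebadodabet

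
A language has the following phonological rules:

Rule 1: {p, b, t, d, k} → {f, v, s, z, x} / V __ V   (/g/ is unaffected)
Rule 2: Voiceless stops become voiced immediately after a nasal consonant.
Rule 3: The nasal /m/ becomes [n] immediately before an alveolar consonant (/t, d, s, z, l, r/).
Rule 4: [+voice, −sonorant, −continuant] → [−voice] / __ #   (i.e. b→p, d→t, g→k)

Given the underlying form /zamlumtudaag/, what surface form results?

zanlunduzaak

Rule 1 (intervocalic spirantization): /d/ is a stop between vowels /u/ and /a/, so it spirantizes to the fricative [z]. /zamlumtudaag/ → zamlumtuzaag.
Rule 2 (post-nasal voicing): /t/ is a voiceless stop immediately after the nasal /m/, so it voices to [d]. /zamlumtuzaag/ → zamlumduzaag.
Rule 3 (nasal place assimilation): /m/ precedes the alveolar consonant /l/, so it assimilates in place to [n]. /m/ precedes the alveolar consonant /d/, so it assimilates in place to [n]. /zamlumduzaag/ → zanlunduzaag.
Rule 4 (final devoicing): /g/ is a voiced stop in word-final position, so it devoices to [k]. /zanlunduzaag/ → zanlunduzaak.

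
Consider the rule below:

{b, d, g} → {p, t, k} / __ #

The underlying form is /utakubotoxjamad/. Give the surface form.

utakubotoxjamat

/d/ is a voiced stop in word-final position, so it devoices to [t].
The other instance of /b/ does not occur in the required environment and remains unchanged.
Surface form: [utakubotoxjamat].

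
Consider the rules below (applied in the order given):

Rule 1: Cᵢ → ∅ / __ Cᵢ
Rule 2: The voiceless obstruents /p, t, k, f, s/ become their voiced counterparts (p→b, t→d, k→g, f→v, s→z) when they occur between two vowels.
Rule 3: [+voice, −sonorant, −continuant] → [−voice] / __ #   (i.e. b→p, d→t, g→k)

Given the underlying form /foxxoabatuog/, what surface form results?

foxoabaduok

Rule 1 (degemination): /xx/ is a geminate; the first /x/ deletes. /foxxoabatuog/ → foxoabatuog.
Rule 2 (intervocalic voicing): /t/ is a voiceless obstruent between vowels /a/ and /u/, so it voices to [d]. /foxoabatuog/ → foxoabaduog.
Rule 3 (final devoicing): /g/ is a voiced stop in word-final position, so it devoices to [k]. /foxoabaduog/ → foxoabaduok.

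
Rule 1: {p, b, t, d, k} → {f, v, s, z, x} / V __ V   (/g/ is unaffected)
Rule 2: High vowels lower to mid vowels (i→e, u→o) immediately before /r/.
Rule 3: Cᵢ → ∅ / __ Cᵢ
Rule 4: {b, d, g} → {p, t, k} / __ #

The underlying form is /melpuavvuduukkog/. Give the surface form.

Rule 1 (intervocalic spirantization): /d/ is a stop between vowels /u/ and /u/, so it spirantizes to the fricative [z]. /melpuavvuduukkog/ → melpuavvuzuukkog.
Rule 2 (pre-rhotic lowering): no segment meets the environment; /melpuavvuzuukkog/ is unchanged.
Rule 3 (degemination): /vv/ is a geminate; the first /v/ deletes. /kk/ is a geminate; the first /k/ deletes. /melpuavvuzuukkog/ → melpuavuzuukog.
Rule 4 (final devoicing): /g/ is a voiced stop in word-final position, so it devoices to [k]. /melpuavuzuukog/ → melpuavuzuukok.

melpuavuzuukok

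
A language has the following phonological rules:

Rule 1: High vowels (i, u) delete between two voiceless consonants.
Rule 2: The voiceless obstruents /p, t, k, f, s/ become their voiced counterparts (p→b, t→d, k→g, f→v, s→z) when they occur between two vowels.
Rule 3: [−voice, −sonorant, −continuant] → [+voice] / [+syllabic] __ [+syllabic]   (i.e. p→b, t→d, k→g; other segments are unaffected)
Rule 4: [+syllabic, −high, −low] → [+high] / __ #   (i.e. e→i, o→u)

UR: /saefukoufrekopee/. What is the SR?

saefkoufregobei

Rule 1 (high vowel syncope): /u/ is a high vowel flanked by voiceless consonants /f/ and /k/, so it deletes. /saefukoufrekopee/ → saefkoufrekopee.
Rule 2 (intervocalic voicing): /k/ is a voiceless obstruent between vowels /e/ and /o/, so it voices to [g]. /p/ is a voiceless obstruent between vowels /o/ and /e/, so it voices to [b]. /saefkoufrekopee/ → saefkoufregobee.
Rule 3 (intervocalic voicing): no segment meets the environment; /saefkoufregobee/ is unchanged.
Rule 4 (final vowel raising): /e/ is a mid vowel in word-final position, so it raises to [i]. /saefkoufregobee/ → saefkoufregobei.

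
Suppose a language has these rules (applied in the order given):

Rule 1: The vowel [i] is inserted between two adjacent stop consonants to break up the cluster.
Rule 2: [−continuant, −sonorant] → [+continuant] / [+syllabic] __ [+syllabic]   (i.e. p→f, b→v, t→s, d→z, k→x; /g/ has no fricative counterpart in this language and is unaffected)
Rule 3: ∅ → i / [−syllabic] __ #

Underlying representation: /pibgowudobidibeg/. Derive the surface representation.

Rule 1 (stop-cluster i-epenthesis): /b/ and /g/ form a stop–stop cluster, so [i] is inserted between them. /pibgowudobidibeg/ → pibigowudobidibeg.
Rule 2 (intervocalic spirantization): /b/ is a stop between vowels /i/ and /i/, so it spirantizes to the fricative [v]. /d/ is a stop between vowels /u/ and /o/, so it spirantizes to the fricative [z]. /b/ is a stop between vowels /o/ and /i/, so it spirantizes to the fricative [v]. /d/ is a stop between vowels /i/ and /i/, so it spirantizes to the fricative [z]. /b/ is a stop between vowels /i/ and /e/, so it spirantizes to the fricative [v]. /pibigowudobidibeg/ → pivigowuzoviziveg.
Rule 3 (final i-epenthesis): the form ends in the consonant /g/, so [i] is inserted word-finally. /pivigowuzoviziveg/ → pivigowuzovizivegi.

pivigowuzovizivegi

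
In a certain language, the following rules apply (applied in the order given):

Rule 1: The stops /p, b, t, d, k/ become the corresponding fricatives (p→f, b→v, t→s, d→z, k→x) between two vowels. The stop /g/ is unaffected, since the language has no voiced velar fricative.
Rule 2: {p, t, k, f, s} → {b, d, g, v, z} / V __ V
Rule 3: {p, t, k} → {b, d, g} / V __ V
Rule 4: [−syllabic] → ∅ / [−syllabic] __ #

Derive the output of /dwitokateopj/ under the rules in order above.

dwizoxazeop

Rule 1 (intervocalic spirantization): /t/ is a stop between vowels /i/ and /o/, so it spirantizes to the fricative [s]. /k/ is a stop between vowels /o/ and /a/, so it spirantizes to the fricative [x]. /t/ is a stop between vowels /a/ and /e/, so it spirantizes to the fricative [s]. /dwitokateopj/ → dwisoxaseopj.
Rule 2 (intervocalic voicing): /s/ is a voiceless obstruent between vowels /i/ and /o/, so it voices to [z]. /s/ is a voiceless obstruent between vowels /a/ and /e/, so it voices to [z]. /dwisoxaseopj/ → dwizoxazeopj.
Rule 3 (intervocalic voicing): no segment meets the environment; /dwizoxazeopj/ is unchanged.
Rule 4 (final cluster simplification): /j/ is the second consonant of a word-final cluster /pj/, so it deletes. /dwizoxazeopj/ → dwizoxazeop.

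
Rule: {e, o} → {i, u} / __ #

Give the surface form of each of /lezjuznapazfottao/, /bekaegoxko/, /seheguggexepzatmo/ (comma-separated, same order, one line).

lezjuznapazfottau, bekaegoxku, seheguggexepzatmu

/lezjuznapazfottao/: /o/ is a mid vowel in word-final position, so it raises to [u]. → [lezjuznapazfottau].
/bekaegoxko/: /o/ is a mid vowel in word-final position, so it raises to [u]. → [bekaegoxku].
/seheguggexepzatmo/: /o/ is a mid vowel in word-final position, so it raises to [u]. → [seheguggexepzatmu].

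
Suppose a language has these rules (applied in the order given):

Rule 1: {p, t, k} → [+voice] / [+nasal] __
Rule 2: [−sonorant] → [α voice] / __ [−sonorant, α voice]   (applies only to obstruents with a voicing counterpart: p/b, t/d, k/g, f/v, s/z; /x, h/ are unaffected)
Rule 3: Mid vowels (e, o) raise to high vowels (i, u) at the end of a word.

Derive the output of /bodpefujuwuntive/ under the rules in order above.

Rule 1 (post-nasal voicing): /t/ is a voiceless stop immediately after the nasal /n/, so it voices to [d]. /bodpefujuwuntive/ → bodpefujuwundive.
Rule 2 (regressive voicing assimilation): /d/ precedes the voiceless obstruent /p/, so it devoices to [t] by assimilation. /bodpefujuwundive/ → botpefujuwundive.
Rule 3 (final vowel raising): /e/ is a mid vowel in word-final position, so it raises to [i]. /botpefujuwundive/ → botpefujuwundivi.

botpefujuwundivi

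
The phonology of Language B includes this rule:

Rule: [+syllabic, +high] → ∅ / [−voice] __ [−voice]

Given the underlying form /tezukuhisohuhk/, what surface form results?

tezukhsohhk

/u/ is a high vowel flanked by voiceless consonants /k/ and /h/, so it deletes.
/i/ is a high vowel flanked by voiceless consonants /h/ and /s/, so it deletes.
/u/ is a high vowel flanked by voiceless consonants /h/ and /h/, so it deletes.
The other instance of /u/ does not occur in the required environment and remains unchanged.
Surface form: [tezukhsohhk].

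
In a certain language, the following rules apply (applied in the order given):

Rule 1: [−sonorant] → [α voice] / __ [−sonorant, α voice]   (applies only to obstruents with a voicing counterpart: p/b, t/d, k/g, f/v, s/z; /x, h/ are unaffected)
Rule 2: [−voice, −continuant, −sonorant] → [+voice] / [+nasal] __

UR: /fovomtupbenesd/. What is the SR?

fovomdubbenezd

Rule 1 (regressive voicing assimilation): /p/ precedes the voiced obstruent /b/, so it voices to [b] by assimilation. /s/ precedes the voiced obstruent /d/, so it voices to [z] by assimilation. /fovomtupbenesd/ → fovomtubbenezd.
Rule 2 (post-nasal voicing): /t/ is a voiceless stop immediately after the nasal /m/, so it voices to [d]. /fovomtubbenezd/ → fovomdubbenezd.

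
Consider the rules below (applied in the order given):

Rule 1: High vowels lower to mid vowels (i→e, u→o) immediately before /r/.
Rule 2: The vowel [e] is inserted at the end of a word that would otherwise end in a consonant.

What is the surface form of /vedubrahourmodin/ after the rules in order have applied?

Rule 1 (pre-rhotic lowering): /u/ is a high vowel immediately before /r/, so it lowers to [o]. /vedubrahourmodin/ → vedubrahoormodin.
Rule 2 (final e-epenthesis): the form ends in the consonant /n/, so [e] is inserted word-finally. /vedubrahoormodin/ → vedubrahoormodine.

vedubrahoormodine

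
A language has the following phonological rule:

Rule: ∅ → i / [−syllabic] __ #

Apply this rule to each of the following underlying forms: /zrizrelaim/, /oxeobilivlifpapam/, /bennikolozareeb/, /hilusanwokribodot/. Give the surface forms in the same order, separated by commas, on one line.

/zrizrelaim/: the form ends in the consonant /m/, so [i] is inserted word-finally. → [zrizrelaimi].
/oxeobilivlifpapam/: the form ends in the consonant /m/, so [i] is inserted word-finally. → [oxeobilivlifpapami].
/bennikolozareeb/: the form ends in the consonant /b/, so [i] is inserted word-finally. → [bennikolozareebi].
/hilusanwokribodot/: the form ends in the consonant /t/, so [i] is inserted word-finally. → [hilusanwokribodoti].

zrizrelaimi, oxeobilivlifpapami, bennikolozareebi, hilusanwokribodoti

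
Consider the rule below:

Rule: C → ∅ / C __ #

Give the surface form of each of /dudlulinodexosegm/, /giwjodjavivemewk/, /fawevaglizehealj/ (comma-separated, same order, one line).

/dudlulinodexosegm/: /m/ is the second consonant of a word-final cluster /gm/, so it deletes. → [dudlulinodexoseg].
/giwjodjavivemewk/: /k/ is the second consonant of a word-final cluster /wk/, so it deletes. → [giwjodjavivemew].
/fawevaglizehealj/: /j/ is the second consonant of a word-final cluster /lj/, so it deletes. → [fawevaglizeheal].

dudlulinodexoseg, giwjodjavivemew, fawevaglizeheal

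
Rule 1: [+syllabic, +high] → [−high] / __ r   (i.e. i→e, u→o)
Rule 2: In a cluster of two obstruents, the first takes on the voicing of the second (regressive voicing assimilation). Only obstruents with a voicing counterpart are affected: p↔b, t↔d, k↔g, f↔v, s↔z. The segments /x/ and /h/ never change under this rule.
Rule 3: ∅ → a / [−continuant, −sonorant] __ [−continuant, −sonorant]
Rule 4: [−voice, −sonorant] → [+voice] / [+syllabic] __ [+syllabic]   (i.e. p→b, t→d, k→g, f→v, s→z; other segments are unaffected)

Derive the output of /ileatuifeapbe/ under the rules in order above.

Rule 1 (pre-rhotic lowering): no segment meets the environment; /ileatuifeapbe/ is unchanged.
Rule 2 (regressive voicing assimilation): /p/ precedes the voiced obstruent /b/, so it voices to [b] by assimilation. /ileatuifeapbe/ → ileatuifeabbe.
Rule 3 (stop-cluster a-epenthesis): /b/ and /b/ form a stop–stop cluster, so [a] is inserted between them. /ileatuifeabbe/ → ileatuifeababe.
Rule 4 (intervocalic voicing): /t/ is a voiceless obstruent between vowels /a/ and /u/, so it voices to [d]. /f/ is a voiceless obstruent between vowels /i/ and /e/, so it voices to [v]. /ileatuifeababe/ → ileaduiveababe.

ileaduiveababe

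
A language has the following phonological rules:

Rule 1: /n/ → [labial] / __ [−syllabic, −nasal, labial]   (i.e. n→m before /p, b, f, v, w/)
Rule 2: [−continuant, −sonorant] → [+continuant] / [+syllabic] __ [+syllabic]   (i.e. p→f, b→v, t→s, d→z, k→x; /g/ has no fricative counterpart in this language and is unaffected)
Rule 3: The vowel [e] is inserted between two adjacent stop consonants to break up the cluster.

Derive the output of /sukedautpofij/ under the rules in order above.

suxezautepofij

Rule 1 (nasal place assimilation): no segment meets the environment; /sukedautpofij/ is unchanged.
Rule 2 (intervocalic spirantization): /k/ is a stop between vowels /u/ and /e/, so it spirantizes to the fricative [x]. /d/ is a stop between vowels /e/ and /a/, so it spirantizes to the fricative [z]. /sukedautpofij/ → suxezautpofij.
Rule 3 (stop-cluster e-epenthesis): /t/ and /p/ form a stop–stop cluster, so [e] is inserted between them. /suxezautpofij/ → suxezautepofij.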